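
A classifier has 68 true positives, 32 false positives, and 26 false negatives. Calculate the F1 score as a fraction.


Precision = 68/100 = 17/25. Recall = 68/94 = 34/47. F1 = 2*P*R/(P+R) = 68/97.

68/97


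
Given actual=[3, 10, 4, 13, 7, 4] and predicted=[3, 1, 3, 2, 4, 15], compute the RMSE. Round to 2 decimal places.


MSE = 55.5000. RMSE = sqrt(55.5000) = 7.45.

7.45


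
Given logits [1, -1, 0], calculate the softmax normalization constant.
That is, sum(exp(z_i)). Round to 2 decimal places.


Denom = e^1=2.7183 + e^-1=0.3679 + e^0=1.0000. Sum = 4.0862, which rounds to 4.09.

4.09


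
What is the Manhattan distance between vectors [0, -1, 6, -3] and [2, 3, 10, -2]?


d = sum of absolute differences: |0-2|=2 + |-1-3|=4 + |6-10|=4 + |-3--2|=1 = 11.

11


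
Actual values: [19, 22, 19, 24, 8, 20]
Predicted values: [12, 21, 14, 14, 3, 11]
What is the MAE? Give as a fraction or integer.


MAE = (1/6) * (|19-12|=7 + |22-21|=1 + |19-14|=5 + |24-14|=10 + |8-3|=5 + |20-11|=9). Sum = 37. MAE = 37/6.

37/6


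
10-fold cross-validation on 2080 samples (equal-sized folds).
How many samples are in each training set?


Each validation fold has 2080/10 = 208 samples. Training set = 2080 - 208 = 1872.

1872


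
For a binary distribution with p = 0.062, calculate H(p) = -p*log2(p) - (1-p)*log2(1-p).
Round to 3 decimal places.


H = -0.062*log2(0.062) - 0.938*log2(0.938) = 0.335.

0.335


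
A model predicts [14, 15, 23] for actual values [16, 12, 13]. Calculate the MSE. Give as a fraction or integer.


MSE = (1/3) * ((16-14)^2=4 + (12-15)^2=9 + (13-23)^2=100). Sum = 113. MSE = 113/3.

113/3


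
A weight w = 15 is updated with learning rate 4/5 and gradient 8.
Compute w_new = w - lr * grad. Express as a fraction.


w_new = 15 - 4/5 * 8 = 15 - 32/5 = 43/5.

43/5


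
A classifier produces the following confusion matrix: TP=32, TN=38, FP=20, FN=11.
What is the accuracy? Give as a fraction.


Accuracy = (TP + TN) / (TP + TN + FP + FN) = (32 + 38) / 101 = 70/101.

70/101


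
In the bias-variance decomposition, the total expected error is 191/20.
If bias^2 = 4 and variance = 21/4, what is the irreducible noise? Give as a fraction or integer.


Total error = bias^2 + variance + irreducible noise. So irreducible noise = 191/20 - 4 - 21/4 = 3/10.

3/10


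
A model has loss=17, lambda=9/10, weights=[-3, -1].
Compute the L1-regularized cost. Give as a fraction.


L1 norm = sum(|w|) = 4. J = 17 + 9/10 * 4 = 103/5.

103/5


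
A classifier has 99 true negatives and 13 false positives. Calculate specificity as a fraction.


Specificity = TN / (TN + FP) = 99 / 112 = 99/112.

99/112


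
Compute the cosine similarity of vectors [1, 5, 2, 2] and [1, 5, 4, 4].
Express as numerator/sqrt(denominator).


dot = 42. |a|^2 = 34, |b|^2 = 58. cos = 42/sqrt(1972).

42/sqrt(1972)


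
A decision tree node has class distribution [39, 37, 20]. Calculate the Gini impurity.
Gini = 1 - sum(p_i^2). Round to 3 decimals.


Total = 96. Proportions: 39/96, 37/96, 20/96. sum(p_i^2) = 0.3570. Gini = 1 - 0.3570 = 0.6430, which rounds to 0.643.

0.643


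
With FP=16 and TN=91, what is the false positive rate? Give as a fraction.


FPR = FP / (FP + TN) = 16 / 107 = 16/107.

16/107


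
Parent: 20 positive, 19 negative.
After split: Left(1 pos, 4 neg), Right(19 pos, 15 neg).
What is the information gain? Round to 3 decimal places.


H(parent) = 0.9995. H(left) = 0.7219, H(right) = 0.9900. Weighted = (5/39)*0.7219 + (34/39)*0.9900 = 0.9556. IG = 0.9995 - 0.9556 = 0.0439, which rounds to 0.044.

0.044


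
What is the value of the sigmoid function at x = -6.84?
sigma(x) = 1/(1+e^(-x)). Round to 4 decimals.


sigma(-6.84) = 1/(1+e^(6.84)) = 1/(1+934.489135) = 1/935.489135 = 0.0011.

0.0011


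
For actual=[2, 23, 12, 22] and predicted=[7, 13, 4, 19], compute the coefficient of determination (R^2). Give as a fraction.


Mean(y) = 59/4. SS_res = 198. SS_tot = 1163/4. R^2 = 1 - 198/(1163/4) = 371/1163.

371/1163


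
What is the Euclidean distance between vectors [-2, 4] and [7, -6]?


d = sqrt(sum of squared differences). (-2-7)^2=81, (4--6)^2=100. Sum = 181.

sqrt(181)


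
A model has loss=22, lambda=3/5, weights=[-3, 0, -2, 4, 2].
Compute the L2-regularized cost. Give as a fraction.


L2 sq norm = sum(w^2) = 33. J = 22 + 3/5 * 33 = 209/5.

209/5


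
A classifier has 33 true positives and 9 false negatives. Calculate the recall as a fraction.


Recall = TP / (TP + FN) = 33 / 42 = 11/14.

11/14


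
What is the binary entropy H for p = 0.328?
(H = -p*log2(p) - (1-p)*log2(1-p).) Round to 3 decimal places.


H = -0.328*log2(0.328) - 0.672*log2(0.672) = 0.913.

0.913


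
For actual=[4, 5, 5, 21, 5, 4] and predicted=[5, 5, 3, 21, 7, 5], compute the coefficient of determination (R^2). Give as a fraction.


Mean(y) = 22/3. SS_res = 10. SS_tot = 676/3. R^2 = 1 - 10/(676/3) = 323/338.

323/338


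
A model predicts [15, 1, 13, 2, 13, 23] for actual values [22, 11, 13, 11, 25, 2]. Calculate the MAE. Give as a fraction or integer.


MAE = (1/6) * (|22-15|=7 + |11-1|=10 + |13-13|=0 + |11-2|=9 + |25-13|=12 + |2-23|=21). Sum = 59. MAE = 59/6.

59/6


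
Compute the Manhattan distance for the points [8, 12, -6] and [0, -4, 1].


d = sum of absolute differences: |8-0|=8 + |12--4|=16 + |-6-1|=7 = 31.

31


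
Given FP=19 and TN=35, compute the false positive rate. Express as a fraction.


FPR = FP / (FP + TN) = 19 / 54 = 19/54.

19/54


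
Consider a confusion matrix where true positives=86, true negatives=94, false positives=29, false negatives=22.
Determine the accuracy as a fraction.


Accuracy = (TP + TN) / (TP + TN + FP + FN) = (86 + 94) / 231 = 60/77.

60/77


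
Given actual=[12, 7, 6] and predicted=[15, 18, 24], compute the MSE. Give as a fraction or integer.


MSE = (1/3) * ((12-15)^2=9 + (7-18)^2=121 + (6-24)^2=324). Sum = 454. MSE = 454/3.

454/3


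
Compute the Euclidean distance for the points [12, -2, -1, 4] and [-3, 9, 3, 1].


d = sqrt(sum of squared differences). (12--3)^2=225, (-2-9)^2=121, (-1-3)^2=16, (4-1)^2=9. Sum = 371.

sqrt(371)


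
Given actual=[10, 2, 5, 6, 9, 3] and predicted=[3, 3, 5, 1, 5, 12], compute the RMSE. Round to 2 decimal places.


MSE = 28.6667. RMSE = sqrt(28.6667) = 5.35.

5.35


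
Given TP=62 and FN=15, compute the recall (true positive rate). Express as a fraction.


Recall = TP / (TP + FN) = 62 / 77 = 62/77.

62/77


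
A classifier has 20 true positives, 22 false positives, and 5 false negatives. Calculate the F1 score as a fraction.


Precision = 20/42 = 10/21. Recall = 20/25 = 4/5. F1 = 2*P*R/(P+R) = 40/67.

40/67


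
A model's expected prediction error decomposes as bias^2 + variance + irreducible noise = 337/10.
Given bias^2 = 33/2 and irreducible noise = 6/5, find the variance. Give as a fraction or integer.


Total error = bias^2 + variance + irreducible noise. So variance = 337/10 - 33/2 - 6/5 = 16.

16


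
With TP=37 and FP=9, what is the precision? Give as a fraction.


Precision = TP / (TP + FP) = 37 / 46 = 37/46.

37/46


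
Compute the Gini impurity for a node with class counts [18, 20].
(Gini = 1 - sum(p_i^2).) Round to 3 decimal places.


Total = 38. Proportions: 18/38, 20/38. sum(p_i^2) = 0.5014. Gini = 1 - 0.5014 = 0.4986, which rounds to 0.499.

0.499


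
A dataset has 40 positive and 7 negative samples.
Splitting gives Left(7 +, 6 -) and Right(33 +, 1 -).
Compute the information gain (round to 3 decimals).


H(parent) = 0.6072. H(left) = 0.9957, H(right) = 0.1914. Weighted = (13/47)*0.9957 + (34/47)*0.1914 = 0.4139. IG = 0.6072 - 0.4139 = 0.1933, which rounds to 0.193.

0.193


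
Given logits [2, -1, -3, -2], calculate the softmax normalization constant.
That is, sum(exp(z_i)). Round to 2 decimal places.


Denom = e^2=7.3891 + e^-1=0.3679 + e^-3=0.0498 + e^-2=0.1353. Sum = 7.9421, which rounds to 7.94.

7.94


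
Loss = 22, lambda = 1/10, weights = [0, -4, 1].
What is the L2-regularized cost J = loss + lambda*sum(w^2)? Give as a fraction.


L2 sq norm = sum(w^2) = 17. J = 22 + 1/10 * 17 = 237/10.

237/10


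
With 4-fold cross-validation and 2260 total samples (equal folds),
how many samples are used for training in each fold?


Each validation fold has 2260/4 = 565 samples. Training set = 2260 - 565 = 1695.

1695


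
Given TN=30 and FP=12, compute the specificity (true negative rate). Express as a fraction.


Specificity = TN / (TN + FP) = 30 / 42 = 5/7.

5/7


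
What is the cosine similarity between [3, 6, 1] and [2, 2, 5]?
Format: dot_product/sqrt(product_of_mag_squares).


dot = 23. |a|^2 = 46, |b|^2 = 33. cos = 23/sqrt(1518).

23/sqrt(1518)


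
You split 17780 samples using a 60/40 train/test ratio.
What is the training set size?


Test set = 17780 * 40% = 7112. Training set = 17780 - 7112 = 10668.

10668


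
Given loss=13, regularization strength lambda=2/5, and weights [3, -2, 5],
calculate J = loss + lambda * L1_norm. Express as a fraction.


L1 norm = sum(|w|) = 10. J = 13 + 2/5 * 10 = 17.

17


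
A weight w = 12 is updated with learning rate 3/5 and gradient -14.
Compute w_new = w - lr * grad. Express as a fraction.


w_new = 12 - 3/5 * -14 = 12 - -42/5 = 102/5.

102/5


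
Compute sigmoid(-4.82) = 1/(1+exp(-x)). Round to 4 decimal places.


sigma(-4.82) = 1/(1+e^(4.82)) = 1/(1+123.965091) = 1/124.965091 = 0.0080.

0.0080


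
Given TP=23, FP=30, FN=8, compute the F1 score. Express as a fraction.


Precision = 23/53 = 23/53. Recall = 23/31 = 23/31. F1 = 2*P*R/(P+R) = 23/42.

23/42


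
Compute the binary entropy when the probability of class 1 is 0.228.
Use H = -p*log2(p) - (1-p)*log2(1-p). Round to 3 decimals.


H = -0.228*log2(0.228) - 0.772*log2(0.772) = 0.775.

0.775


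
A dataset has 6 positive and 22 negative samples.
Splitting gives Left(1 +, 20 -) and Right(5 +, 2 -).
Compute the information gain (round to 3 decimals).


H(parent) = 0.7496. H(left) = 0.2762, H(right) = 0.8631. Weighted = (21/28)*0.2762 + (7/28)*0.8631 = 0.4229. IG = 0.7496 - 0.4229 = 0.3267, which rounds to 0.327.

0.327


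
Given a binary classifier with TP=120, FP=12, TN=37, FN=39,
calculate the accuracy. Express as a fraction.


Accuracy = (TP + TN) / (TP + TN + FP + FN) = (120 + 37) / 208 = 157/208.

157/208


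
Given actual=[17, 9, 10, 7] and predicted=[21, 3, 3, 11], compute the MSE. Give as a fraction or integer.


MSE = (1/4) * ((17-21)^2=16 + (9-3)^2=36 + (10-3)^2=49 + (7-11)^2=16). Sum = 117. MSE = 117/4.

117/4


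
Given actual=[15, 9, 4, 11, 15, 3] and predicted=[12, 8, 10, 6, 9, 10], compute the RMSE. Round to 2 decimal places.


MSE = 26.0000. RMSE = sqrt(26.0000) = 5.10.

5.10


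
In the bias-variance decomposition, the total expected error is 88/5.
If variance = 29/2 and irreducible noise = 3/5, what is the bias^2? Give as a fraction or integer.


Total error = bias^2 + variance + irreducible noise. So bias^2 = 88/5 - 29/2 - 3/5 = 5/2.

5/2


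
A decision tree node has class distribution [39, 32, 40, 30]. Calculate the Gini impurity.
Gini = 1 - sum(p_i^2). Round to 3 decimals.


Total = 141. Proportions: 39/141, 32/141, 40/141, 30/141. sum(p_i^2) = 0.2538. Gini = 1 - 0.2538 = 0.7462, which rounds to 0.746.

0.746


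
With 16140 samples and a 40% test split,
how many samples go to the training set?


Test set = 16140 * 40% = 6456. Training set = 16140 - 6456 = 9684.

9684


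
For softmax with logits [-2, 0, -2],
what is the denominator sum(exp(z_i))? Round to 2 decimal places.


Denom = e^-2=0.1353 + e^0=1.0000 + e^-2=0.1353. Sum = 1.2706, which rounds to 1.27.

1.27


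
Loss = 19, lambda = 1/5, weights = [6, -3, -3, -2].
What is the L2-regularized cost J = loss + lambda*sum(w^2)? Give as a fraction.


L2 sq norm = sum(w^2) = 58. J = 19 + 1/5 * 58 = 153/5.

153/5


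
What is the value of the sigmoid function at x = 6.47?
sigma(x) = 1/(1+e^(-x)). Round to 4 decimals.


sigma(6.47) = 1/(1+e^(-6.47)) = 1/(1+0.001549) = 1/1.001549 = 0.9985.

0.9985


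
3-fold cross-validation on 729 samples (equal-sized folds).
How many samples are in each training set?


Each validation fold has 729/3 = 243 samples. Training set = 729 - 243 = 486.

486


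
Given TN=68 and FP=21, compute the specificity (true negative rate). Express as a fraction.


Specificity = TN / (TN + FP) = 68 / 89 = 68/89.

68/89


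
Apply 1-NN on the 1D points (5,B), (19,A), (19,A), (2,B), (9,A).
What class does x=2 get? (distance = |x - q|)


Distances: |5-2|=3, |19-2|=17, |19-2|=17, |2-2|=0, |9-2|=7. 1 nearest: (2,B). Counts: {'B': 1}. Majority class: B.

B


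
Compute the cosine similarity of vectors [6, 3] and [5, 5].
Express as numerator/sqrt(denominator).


dot = 45. |a|^2 = 45, |b|^2 = 50. cos = 45/sqrt(2250).

45/sqrt(2250)


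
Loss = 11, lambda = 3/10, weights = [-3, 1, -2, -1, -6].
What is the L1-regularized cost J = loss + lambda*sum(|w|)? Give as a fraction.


L1 norm = sum(|w|) = 13. J = 11 + 3/10 * 13 = 149/10.

149/10


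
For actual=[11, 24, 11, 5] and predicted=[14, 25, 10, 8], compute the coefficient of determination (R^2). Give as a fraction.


Mean(y) = 51/4. SS_res = 20. SS_tot = 771/4. R^2 = 1 - 20/(771/4) = 691/771.

691/771


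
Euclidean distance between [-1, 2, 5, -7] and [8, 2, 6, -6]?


d = sqrt(sum of squared differences). (-1-8)^2=81, (2-2)^2=0, (5-6)^2=1, (-7--6)^2=1. Sum = 83.

sqrt(83)


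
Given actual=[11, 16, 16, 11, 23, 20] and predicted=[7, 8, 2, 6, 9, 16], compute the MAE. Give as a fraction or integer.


MAE = (1/6) * (|11-7|=4 + |16-8|=8 + |16-2|=14 + |11-6|=5 + |23-9|=14 + |20-16|=4). Sum = 49. MAE = 49/6.

49/6


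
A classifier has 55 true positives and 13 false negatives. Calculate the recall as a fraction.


Recall = TP / (TP + FN) = 55 / 68 = 55/68.

55/68


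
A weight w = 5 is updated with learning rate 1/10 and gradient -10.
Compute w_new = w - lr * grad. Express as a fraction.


w_new = 5 - 1/10 * -10 = 5 - -1 = 6.

6


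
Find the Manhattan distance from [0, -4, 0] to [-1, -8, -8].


d = sum of absolute differences: |0--1|=1 + |-4--8|=4 + |0--8|=8 = 13.

13


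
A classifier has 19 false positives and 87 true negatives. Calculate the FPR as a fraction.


FPR = FP / (FP + TN) = 19 / 106 = 19/106.

19/106


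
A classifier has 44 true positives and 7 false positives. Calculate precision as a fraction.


Precision = TP / (TP + FP) = 44 / 51 = 44/51.

44/51


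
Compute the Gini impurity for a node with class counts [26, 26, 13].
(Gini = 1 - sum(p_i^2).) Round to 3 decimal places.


Total = 65. Proportions: 26/65, 26/65, 13/65. sum(p_i^2) = 0.3600. Gini = 1 - 0.3600 = 0.6400, which rounds to 0.640.

0.640


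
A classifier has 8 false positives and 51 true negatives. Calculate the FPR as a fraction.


FPR = FP / (FP + TN) = 8 / 59 = 8/59.

8/59


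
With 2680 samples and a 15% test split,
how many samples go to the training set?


Test set = 2680 * 15% = 402. Training set = 2680 - 402 = 2278.

2278


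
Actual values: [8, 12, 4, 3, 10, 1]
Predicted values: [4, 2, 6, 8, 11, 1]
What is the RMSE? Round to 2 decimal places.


MSE = 24.3333. RMSE = sqrt(24.3333) = 4.93.

4.93


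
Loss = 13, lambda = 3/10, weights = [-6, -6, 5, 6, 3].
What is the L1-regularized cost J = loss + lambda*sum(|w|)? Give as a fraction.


L1 norm = sum(|w|) = 26. J = 13 + 3/10 * 26 = 104/5.

104/5


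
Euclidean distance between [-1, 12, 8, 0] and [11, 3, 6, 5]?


d = sqrt(sum of squared differences). (-1-11)^2=144, (12-3)^2=81, (8-6)^2=4, (0-5)^2=25. Sum = 254.

sqrt(254)


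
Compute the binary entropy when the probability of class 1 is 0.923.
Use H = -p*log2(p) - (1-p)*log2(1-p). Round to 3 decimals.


H = -0.923*log2(0.923) - 0.077*log2(0.077) = 0.392.

0.392


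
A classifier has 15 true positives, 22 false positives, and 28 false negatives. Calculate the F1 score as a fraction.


Precision = 15/37 = 15/37. Recall = 15/43 = 15/43. F1 = 2*P*R/(P+R) = 3/8.

3/8


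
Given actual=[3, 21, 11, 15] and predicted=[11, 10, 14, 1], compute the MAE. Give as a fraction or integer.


MAE = (1/4) * (|3-11|=8 + |21-10|=11 + |11-14|=3 + |15-1|=14). Sum = 36. MAE = 9.

9


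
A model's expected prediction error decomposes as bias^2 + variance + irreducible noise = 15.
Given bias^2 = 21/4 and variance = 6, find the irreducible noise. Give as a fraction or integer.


Total error = bias^2 + variance + irreducible noise. So irreducible noise = 15 - 21/4 - 6 = 15/4.

15/4


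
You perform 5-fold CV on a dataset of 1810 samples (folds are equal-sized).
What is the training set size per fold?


Each validation fold has 1810/5 = 362 samples. Training set = 1810 - 362 = 1448.

1448


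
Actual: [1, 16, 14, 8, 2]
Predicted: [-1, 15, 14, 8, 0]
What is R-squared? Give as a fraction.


Mean(y) = 41/5. SS_res = 9. SS_tot = 924/5. R^2 = 1 - 9/(924/5) = 293/308.

293/308


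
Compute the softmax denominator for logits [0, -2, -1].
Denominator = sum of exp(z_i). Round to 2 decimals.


Denom = e^0=1.0000 + e^-2=0.1353 + e^-1=0.3679. Sum = 1.5032, which rounds to 1.50.

1.50


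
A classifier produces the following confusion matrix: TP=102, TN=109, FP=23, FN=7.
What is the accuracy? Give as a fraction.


Accuracy = (TP + TN) / (TP + TN + FP + FN) = (102 + 109) / 241 = 211/241.

211/241


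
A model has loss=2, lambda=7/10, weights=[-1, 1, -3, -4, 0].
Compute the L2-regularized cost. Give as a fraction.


L2 sq norm = sum(w^2) = 27. J = 2 + 7/10 * 27 = 209/10.

209/10


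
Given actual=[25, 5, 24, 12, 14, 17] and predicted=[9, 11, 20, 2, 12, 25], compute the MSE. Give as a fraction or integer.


MSE = (1/6) * ((25-9)^2=256 + (5-11)^2=36 + (24-20)^2=16 + (12-2)^2=100 + (14-12)^2=4 + (17-25)^2=64). Sum = 476. MSE = 238/3.

238/3


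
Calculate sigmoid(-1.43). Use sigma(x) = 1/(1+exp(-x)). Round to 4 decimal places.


sigma(-1.43) = 1/(1+e^(1.43)) = 1/(1+4.178699) = 1/5.178699 = 0.1931.

0.1931


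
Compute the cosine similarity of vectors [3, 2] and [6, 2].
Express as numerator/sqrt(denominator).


dot = 22. |a|^2 = 13, |b|^2 = 40. cos = 22/sqrt(520).

22/sqrt(520)


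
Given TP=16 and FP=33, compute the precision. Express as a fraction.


Precision = TP / (TP + FP) = 16 / 49 = 16/49.

16/49


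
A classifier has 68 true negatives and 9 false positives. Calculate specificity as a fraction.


Specificity = TN / (TN + FP) = 68 / 77 = 68/77.

68/77


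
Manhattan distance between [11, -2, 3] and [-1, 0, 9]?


d = sum of absolute differences: |11--1|=12 + |-2-0|=2 + |3-9|=6 = 20.

20


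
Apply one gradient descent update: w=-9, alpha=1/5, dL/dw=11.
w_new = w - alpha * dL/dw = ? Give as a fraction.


w_new = -9 - 1/5 * 11 = -9 - 11/5 = -56/5.

-56/5


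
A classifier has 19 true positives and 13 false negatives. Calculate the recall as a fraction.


Recall = TP / (TP + FN) = 19 / 32 = 19/32.

19/32


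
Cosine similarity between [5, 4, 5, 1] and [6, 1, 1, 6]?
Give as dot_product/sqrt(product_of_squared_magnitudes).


dot = 45. |a|^2 = 67, |b|^2 = 74. cos = 45/sqrt(4958).

45/sqrt(4958)


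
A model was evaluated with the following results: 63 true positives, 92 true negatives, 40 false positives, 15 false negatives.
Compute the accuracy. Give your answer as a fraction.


Accuracy = (TP + TN) / (TP + TN + FP + FN) = (63 + 92) / 210 = 31/42.

31/42


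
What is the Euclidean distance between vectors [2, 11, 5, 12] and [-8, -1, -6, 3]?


d = sqrt(sum of squared differences). (2--8)^2=100, (11--1)^2=144, (5--6)^2=121, (12-3)^2=81. Sum = 446.

sqrt(446)


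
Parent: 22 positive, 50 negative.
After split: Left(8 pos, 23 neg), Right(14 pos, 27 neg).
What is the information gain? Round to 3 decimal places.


H(parent) = 0.8880. H(left) = 0.8238, H(right) = 0.9262. Weighted = (31/72)*0.8238 + (41/72)*0.9262 = 0.8821. IG = 0.8880 - 0.8821 = 0.0059, which rounds to 0.006.

0.006


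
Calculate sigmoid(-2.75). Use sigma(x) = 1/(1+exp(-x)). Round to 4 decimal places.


sigma(-2.75) = 1/(1+e^(2.75)) = 1/(1+15.642632) = 1/16.642632 = 0.0601.

0.0601


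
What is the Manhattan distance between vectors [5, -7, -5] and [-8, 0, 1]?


d = sum of absolute differences: |5--8|=13 + |-7-0|=7 + |-5-1|=6 = 26.

26


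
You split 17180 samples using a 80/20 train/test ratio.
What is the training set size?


Test set = 17180 * 20% = 3436. Training set = 17180 - 3436 = 13744.

13744


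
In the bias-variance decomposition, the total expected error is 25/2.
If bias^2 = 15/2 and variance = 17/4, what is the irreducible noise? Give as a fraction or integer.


Total error = bias^2 + variance + irreducible noise. So irreducible noise = 25/2 - 15/2 - 17/4 = 3/4.

3/4


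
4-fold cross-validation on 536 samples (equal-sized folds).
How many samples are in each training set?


Each validation fold has 536/4 = 134 samples. Training set = 536 - 134 = 402.

402


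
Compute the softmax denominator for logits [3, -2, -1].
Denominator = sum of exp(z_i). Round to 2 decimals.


Denom = e^3=20.0855 + e^-2=0.1353 + e^-1=0.3679. Sum = 20.5887, which rounds to 20.59.

20.59


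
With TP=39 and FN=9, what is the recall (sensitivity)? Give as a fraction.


Recall = TP / (TP + FN) = 39 / 48 = 13/16.

13/16


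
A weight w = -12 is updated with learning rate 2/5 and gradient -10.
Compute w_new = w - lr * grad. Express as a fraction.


w_new = -12 - 2/5 * -10 = -12 - -4 = -8.

-8


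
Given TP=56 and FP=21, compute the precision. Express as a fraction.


Precision = TP / (TP + FP) = 56 / 77 = 8/11.

8/11


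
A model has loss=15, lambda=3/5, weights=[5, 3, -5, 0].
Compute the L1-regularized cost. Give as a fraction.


L1 norm = sum(|w|) = 13. J = 15 + 3/5 * 13 = 114/5.

114/5


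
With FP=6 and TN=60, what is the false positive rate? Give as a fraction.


FPR = FP / (FP + TN) = 6 / 66 = 1/11.

1/11


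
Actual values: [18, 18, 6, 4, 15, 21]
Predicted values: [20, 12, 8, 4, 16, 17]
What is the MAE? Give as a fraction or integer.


MAE = (1/6) * (|18-20|=2 + |18-12|=6 + |6-8|=2 + |4-4|=0 + |15-16|=1 + |21-17|=4). Sum = 15. MAE = 5/2.

5/2


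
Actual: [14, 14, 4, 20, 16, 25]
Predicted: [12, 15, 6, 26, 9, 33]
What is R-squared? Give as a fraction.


Mean(y) = 31/2. SS_res = 158. SS_tot = 495/2. R^2 = 1 - 158/(495/2) = 179/495.

179/495


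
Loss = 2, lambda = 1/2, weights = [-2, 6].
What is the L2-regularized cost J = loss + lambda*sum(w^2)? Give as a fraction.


L2 sq norm = sum(w^2) = 40. J = 2 + 1/2 * 40 = 22.

22


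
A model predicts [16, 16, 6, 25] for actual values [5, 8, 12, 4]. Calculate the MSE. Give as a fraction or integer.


MSE = (1/4) * ((5-16)^2=121 + (8-16)^2=64 + (12-6)^2=36 + (4-25)^2=441). Sum = 662. MSE = 331/2.

331/2


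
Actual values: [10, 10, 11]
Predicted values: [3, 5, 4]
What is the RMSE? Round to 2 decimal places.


MSE = 41.0000. RMSE = sqrt(41.0000) = 6.40.

6.40


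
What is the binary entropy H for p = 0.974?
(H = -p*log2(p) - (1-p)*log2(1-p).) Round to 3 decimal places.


H = -0.974*log2(0.974) - 0.026*log2(0.026) = 0.174.

0.174


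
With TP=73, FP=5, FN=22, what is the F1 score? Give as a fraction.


Precision = 73/78 = 73/78. Recall = 73/95 = 73/95. F1 = 2*P*R/(P+R) = 146/173.

146/173


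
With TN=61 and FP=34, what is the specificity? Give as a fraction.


Specificity = TN / (TN + FP) = 61 / 95 = 61/95.

61/95


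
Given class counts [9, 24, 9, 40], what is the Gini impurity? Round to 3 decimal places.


Total = 82. Proportions: 9/82, 24/82, 9/82, 40/82. sum(p_i^2) = 0.3477. Gini = 1 - 0.3477 = 0.6523, which rounds to 0.652.

0.652


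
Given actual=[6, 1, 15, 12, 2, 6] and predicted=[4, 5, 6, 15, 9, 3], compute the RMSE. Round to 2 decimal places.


MSE = 28.0000. RMSE = sqrt(28.0000) = 5.29.

5.29


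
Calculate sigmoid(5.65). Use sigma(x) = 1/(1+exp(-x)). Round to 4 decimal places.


sigma(5.65) = 1/(1+e^(-5.65)) = 1/(1+0.003518) = 1/1.003518 = 0.9965.

0.9965


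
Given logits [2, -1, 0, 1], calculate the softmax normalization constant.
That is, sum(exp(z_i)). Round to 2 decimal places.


Denom = e^2=7.3891 + e^-1=0.3679 + e^0=1.0000 + e^1=2.7183. Sum = 11.4753, which rounds to 11.48.

11.48


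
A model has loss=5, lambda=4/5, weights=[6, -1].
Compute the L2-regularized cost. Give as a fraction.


L2 sq norm = sum(w^2) = 37. J = 5 + 4/5 * 37 = 173/5.

173/5


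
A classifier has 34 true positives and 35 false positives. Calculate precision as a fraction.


Precision = TP / (TP + FP) = 34 / 69 = 34/69.

34/69


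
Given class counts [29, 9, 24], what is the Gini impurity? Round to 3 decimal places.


Total = 62. Proportions: 29/62, 9/62, 24/62. sum(p_i^2) = 0.3897. Gini = 1 - 0.3897 = 0.6103, which rounds to 0.610.

0.610


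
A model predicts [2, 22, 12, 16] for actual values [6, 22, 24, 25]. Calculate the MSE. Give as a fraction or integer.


MSE = (1/4) * ((6-2)^2=16 + (22-22)^2=0 + (24-12)^2=144 + (25-16)^2=81). Sum = 241. MSE = 241/4.

241/4


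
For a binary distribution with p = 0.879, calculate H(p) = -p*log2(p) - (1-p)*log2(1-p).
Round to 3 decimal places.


H = -0.879*log2(0.879) - 0.121*log2(0.121) = 0.532.

0.532


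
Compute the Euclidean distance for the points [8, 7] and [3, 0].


d = sqrt(sum of squared differences). (8-3)^2=25, (7-0)^2=49. Sum = 74.

sqrt(74)


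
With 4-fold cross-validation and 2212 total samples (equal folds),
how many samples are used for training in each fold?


Each validation fold has 2212/4 = 553 samples. Training set = 2212 - 553 = 1659.

1659


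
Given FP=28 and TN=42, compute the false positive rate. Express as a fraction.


FPR = FP / (FP + TN) = 28 / 70 = 2/5.

2/5


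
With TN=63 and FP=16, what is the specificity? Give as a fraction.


Specificity = TN / (TN + FP) = 63 / 79 = 63/79.

63/79


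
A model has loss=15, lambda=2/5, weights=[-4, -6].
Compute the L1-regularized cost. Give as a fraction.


L1 norm = sum(|w|) = 10. J = 15 + 2/5 * 10 = 19.

19


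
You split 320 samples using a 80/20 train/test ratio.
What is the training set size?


Test set = 320 * 20% = 64. Training set = 320 - 64 = 256.

256


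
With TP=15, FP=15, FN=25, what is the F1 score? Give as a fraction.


Precision = 15/30 = 1/2. Recall = 15/40 = 3/8. F1 = 2*P*R/(P+R) = 3/7.

3/7


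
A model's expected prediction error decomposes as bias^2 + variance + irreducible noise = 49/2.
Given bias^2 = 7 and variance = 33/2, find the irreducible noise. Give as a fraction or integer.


Total error = bias^2 + variance + irreducible noise. So irreducible noise = 49/2 - 7 - 33/2 = 1.

1


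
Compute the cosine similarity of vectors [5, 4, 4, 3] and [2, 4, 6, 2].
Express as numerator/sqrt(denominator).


dot = 56. |a|^2 = 66, |b|^2 = 60. cos = 56/sqrt(3960).

56/sqrt(3960)


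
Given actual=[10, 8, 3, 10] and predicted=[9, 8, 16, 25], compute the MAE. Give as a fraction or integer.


MAE = (1/4) * (|10-9|=1 + |8-8|=0 + |3-16|=13 + |10-25|=15). Sum = 29. MAE = 29/4.

29/4


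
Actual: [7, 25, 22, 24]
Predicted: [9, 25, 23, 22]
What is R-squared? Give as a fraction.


Mean(y) = 39/2. SS_res = 9. SS_tot = 213. R^2 = 1 - 9/(213) = 68/71.

68/71


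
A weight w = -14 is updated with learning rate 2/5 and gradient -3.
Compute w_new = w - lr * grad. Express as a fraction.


w_new = -14 - 2/5 * -3 = -14 - -6/5 = -64/5.

-64/5


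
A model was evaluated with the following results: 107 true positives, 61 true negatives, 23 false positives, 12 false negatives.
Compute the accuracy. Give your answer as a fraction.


Accuracy = (TP + TN) / (TP + TN + FP + FN) = (107 + 61) / 203 = 24/29.

24/29


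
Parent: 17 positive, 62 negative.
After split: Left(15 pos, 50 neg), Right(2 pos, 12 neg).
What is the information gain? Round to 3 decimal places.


H(parent) = 0.7513. H(left) = 0.7793, H(right) = 0.5917. Weighted = (65/79)*0.7793 + (14/79)*0.5917 = 0.7461. IG = 0.7513 - 0.7461 = 0.0052, which rounds to 0.005.

0.005


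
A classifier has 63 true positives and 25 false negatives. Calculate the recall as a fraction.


Recall = TP / (TP + FN) = 63 / 88 = 63/88.

63/88


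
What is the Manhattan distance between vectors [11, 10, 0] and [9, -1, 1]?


d = sum of absolute differences: |11-9|=2 + |10--1|=11 + |0-1|=1 = 14.

14


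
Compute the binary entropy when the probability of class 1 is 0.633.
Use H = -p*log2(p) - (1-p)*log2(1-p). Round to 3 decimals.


H = -0.633*log2(0.633) - 0.367*log2(0.367) = 0.948.

0.948


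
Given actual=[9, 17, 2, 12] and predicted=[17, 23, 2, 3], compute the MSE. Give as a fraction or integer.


MSE = (1/4) * ((9-17)^2=64 + (17-23)^2=36 + (2-2)^2=0 + (12-3)^2=81). Sum = 181. MSE = 181/4.

181/4


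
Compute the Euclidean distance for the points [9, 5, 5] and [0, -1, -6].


d = sqrt(sum of squared differences). (9-0)^2=81, (5--1)^2=36, (5--6)^2=121. Sum = 238.

sqrt(238)


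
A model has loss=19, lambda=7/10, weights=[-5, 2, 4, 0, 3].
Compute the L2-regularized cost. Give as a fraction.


L2 sq norm = sum(w^2) = 54. J = 19 + 7/10 * 54 = 284/5.

284/5


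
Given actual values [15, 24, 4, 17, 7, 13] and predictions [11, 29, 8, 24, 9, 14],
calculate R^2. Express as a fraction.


Mean(y) = 40/3. SS_res = 111. SS_tot = 772/3. R^2 = 1 - 111/(772/3) = 439/772.

439/772


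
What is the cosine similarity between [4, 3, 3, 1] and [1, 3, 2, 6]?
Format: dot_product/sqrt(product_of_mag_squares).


dot = 25. |a|^2 = 35, |b|^2 = 50. cos = 25/sqrt(1750).

25/sqrt(1750)


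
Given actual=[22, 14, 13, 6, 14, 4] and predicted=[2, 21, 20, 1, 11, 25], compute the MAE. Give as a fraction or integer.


MAE = (1/6) * (|22-2|=20 + |14-21|=7 + |13-20|=7 + |6-1|=5 + |14-11|=3 + |4-25|=21). Sum = 63. MAE = 21/2.

21/2


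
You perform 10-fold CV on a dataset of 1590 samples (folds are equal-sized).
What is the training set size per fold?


Each validation fold has 1590/10 = 159 samples. Training set = 1590 - 159 = 1431.

1431


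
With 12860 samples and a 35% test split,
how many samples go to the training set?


Test set = 12860 * 35% = 4501. Training set = 12860 - 4501 = 8359.

8359


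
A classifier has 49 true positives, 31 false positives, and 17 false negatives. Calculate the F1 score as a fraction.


Precision = 49/80 = 49/80. Recall = 49/66 = 49/66. F1 = 2*P*R/(P+R) = 49/73.

49/73


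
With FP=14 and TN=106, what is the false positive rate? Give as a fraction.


FPR = FP / (FP + TN) = 14 / 120 = 7/60.

7/60


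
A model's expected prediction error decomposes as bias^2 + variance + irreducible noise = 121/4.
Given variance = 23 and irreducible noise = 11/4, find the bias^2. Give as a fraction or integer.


Total error = bias^2 + variance + irreducible noise. So bias^2 = 121/4 - 23 - 11/4 = 9/2.

9/2


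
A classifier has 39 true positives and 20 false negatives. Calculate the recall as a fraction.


Recall = TP / (TP + FN) = 39 / 59 = 39/59.

39/59


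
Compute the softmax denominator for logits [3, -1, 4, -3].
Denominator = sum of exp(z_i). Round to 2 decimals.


Denom = e^3=20.0855 + e^-1=0.3679 + e^4=54.5982 + e^-3=0.0498. Sum = 75.1014, which rounds to 75.10.

75.10


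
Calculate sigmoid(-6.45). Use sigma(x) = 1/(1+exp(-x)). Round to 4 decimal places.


sigma(-6.45) = 1/(1+e^(6.45)) = 1/(1+632.702293) = 1/633.702293 = 0.0016.

0.0016


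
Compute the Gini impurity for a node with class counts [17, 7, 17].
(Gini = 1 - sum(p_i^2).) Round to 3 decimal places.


Total = 41. Proportions: 17/41, 7/41, 17/41. sum(p_i^2) = 0.3730. Gini = 1 - 0.3730 = 0.6270, which rounds to 0.627.

0.627


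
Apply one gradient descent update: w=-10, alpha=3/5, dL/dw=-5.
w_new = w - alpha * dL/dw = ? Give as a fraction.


w_new = -10 - 3/5 * -5 = -10 - -3 = -7.

-7


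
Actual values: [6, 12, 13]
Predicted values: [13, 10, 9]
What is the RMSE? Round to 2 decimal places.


MSE = 23.0000. RMSE = sqrt(23.0000) = 4.80.

4.80


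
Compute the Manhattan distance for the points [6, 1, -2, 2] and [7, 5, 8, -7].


d = sum of absolute differences: |6-7|=1 + |1-5|=4 + |-2-8|=10 + |2--7|=9 = 24.

24


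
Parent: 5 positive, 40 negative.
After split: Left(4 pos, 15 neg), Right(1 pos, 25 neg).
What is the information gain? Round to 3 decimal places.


H(parent) = 0.5033. H(left) = 0.7425, H(right) = 0.2352. Weighted = (19/45)*0.7425 + (26/45)*0.2352 = 0.4494. IG = 0.5033 - 0.4494 = 0.0539, which rounds to 0.054.

0.054


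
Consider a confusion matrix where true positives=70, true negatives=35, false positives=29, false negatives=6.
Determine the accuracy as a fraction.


Accuracy = (TP + TN) / (TP + TN + FP + FN) = (70 + 35) / 140 = 3/4.

3/4


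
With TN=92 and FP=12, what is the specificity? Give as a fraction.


Specificity = TN / (TN + FP) = 92 / 104 = 23/26.

23/26


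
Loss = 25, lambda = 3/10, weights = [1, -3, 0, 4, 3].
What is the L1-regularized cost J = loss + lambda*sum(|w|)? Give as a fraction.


L1 norm = sum(|w|) = 11. J = 25 + 3/10 * 11 = 283/10.

283/10


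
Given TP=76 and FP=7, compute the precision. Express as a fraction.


Precision = TP / (TP + FP) = 76 / 83 = 76/83.

76/83


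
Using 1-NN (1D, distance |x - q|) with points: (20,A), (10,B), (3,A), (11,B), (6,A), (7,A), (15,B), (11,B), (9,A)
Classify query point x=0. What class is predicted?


Distances: |20-0|=20, |10-0|=10, |3-0|=3, |11-0|=11, |6-0|=6, |7-0|=7, |15-0|=15, |11-0|=11, |9-0|=9. 1 nearest: (3,A). Counts: {'A': 1}. Majority class: A.

A


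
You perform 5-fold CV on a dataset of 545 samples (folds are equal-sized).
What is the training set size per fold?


Each validation fold has 545/5 = 109 samples. Training set = 545 - 109 = 436.

436


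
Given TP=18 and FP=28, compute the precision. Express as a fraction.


Precision = TP / (TP + FP) = 18 / 46 = 9/23.

9/23


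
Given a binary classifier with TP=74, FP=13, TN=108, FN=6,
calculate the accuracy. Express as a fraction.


Accuracy = (TP + TN) / (TP + TN + FP + FN) = (74 + 108) / 201 = 182/201.

182/201


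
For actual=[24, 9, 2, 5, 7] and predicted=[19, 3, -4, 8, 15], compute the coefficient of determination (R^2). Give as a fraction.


Mean(y) = 47/5. SS_res = 170. SS_tot = 1466/5. R^2 = 1 - 170/(1466/5) = 308/733.

308/733


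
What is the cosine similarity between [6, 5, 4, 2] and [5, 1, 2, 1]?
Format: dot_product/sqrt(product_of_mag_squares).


dot = 45. |a|^2 = 81, |b|^2 = 31. cos = 45/sqrt(2511).

45/sqrt(2511)


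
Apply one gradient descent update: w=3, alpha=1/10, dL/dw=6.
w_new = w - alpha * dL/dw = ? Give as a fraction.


w_new = 3 - 1/10 * 6 = 3 - 3/5 = 12/5.

12/5


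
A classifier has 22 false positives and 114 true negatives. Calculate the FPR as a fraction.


FPR = FP / (FP + TN) = 22 / 136 = 11/68.

11/68


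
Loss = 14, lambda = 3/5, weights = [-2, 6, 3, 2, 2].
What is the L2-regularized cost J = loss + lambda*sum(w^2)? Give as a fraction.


L2 sq norm = sum(w^2) = 57. J = 14 + 3/5 * 57 = 241/5.

241/5


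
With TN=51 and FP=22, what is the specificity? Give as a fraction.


Specificity = TN / (TN + FP) = 51 / 73 = 51/73.

51/73


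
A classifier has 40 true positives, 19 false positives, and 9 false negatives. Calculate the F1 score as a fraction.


Precision = 40/59 = 40/59. Recall = 40/49 = 40/49. F1 = 2*P*R/(P+R) = 20/27.

20/27


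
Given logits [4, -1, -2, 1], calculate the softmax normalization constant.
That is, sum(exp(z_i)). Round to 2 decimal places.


Denom = e^4=54.5982 + e^-1=0.3679 + e^-2=0.1353 + e^1=2.7183. Sum = 57.8197, which rounds to 57.82.

57.82


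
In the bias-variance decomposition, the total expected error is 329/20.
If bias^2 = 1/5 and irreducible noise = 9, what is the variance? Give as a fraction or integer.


Total error = bias^2 + variance + irreducible noise. So variance = 329/20 - 1/5 - 9 = 29/4.

29/4


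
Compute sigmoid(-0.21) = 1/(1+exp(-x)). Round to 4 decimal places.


sigma(-0.21) = 1/(1+e^(0.21)) = 1/(1+1.233678) = 1/2.233678 = 0.4477.

0.4477


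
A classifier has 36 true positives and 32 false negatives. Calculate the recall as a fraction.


Recall = TP / (TP + FN) = 36 / 68 = 9/17.

9/17


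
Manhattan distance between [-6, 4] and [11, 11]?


d = sum of absolute differences: |-6-11|=17 + |4-11|=7 = 24.

24


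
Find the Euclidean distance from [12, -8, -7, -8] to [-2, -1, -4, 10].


d = sqrt(sum of squared differences). (12--2)^2=196, (-8--1)^2=49, (-7--4)^2=9, (-8-10)^2=324. Sum = 578.

sqrt(578)


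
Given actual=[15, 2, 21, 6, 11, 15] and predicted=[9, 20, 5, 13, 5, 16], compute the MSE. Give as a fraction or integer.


MSE = (1/6) * ((15-9)^2=36 + (2-20)^2=324 + (21-5)^2=256 + (6-13)^2=49 + (11-5)^2=36 + (15-16)^2=1). Sum = 702. MSE = 117.

117


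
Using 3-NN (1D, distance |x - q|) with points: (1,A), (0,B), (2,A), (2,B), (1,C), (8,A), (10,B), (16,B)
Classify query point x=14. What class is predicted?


Distances: |1-14|=13, |0-14|=14, |2-14|=12, |2-14|=12, |1-14|=13, |8-14|=6, |10-14|=4, |16-14|=2. 3 nearest: (16,B), (10,B), (8,A). Counts: {'B': 2, 'A': 1}. Majority class: B.

B


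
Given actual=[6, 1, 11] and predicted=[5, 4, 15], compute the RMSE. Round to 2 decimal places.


MSE = 8.6667. RMSE = sqrt(8.6667) = 2.94.

2.94


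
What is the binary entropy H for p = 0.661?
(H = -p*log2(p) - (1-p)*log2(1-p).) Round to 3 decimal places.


H = -0.661*log2(0.661) - 0.339*log2(0.339) = 0.924.

0.924


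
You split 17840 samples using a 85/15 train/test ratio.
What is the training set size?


Test set = 17840 * 15% = 2676. Training set = 17840 - 2676 = 15164.

15164


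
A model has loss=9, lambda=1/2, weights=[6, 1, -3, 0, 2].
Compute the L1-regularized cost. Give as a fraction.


L1 norm = sum(|w|) = 12. J = 9 + 1/2 * 12 = 15.

15


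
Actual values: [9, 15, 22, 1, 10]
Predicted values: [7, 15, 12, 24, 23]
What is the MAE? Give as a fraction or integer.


MAE = (1/5) * (|9-7|=2 + |15-15|=0 + |22-12|=10 + |1-24|=23 + |10-23|=13). Sum = 48. MAE = 48/5.

48/5


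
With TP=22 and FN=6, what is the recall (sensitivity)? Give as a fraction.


Recall = TP / (TP + FN) = 22 / 28 = 11/14.

11/14


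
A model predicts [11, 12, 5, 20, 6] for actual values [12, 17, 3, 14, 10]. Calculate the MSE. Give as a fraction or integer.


MSE = (1/5) * ((12-11)^2=1 + (17-12)^2=25 + (3-5)^2=4 + (14-20)^2=36 + (10-6)^2=16). Sum = 82. MSE = 82/5.

82/5


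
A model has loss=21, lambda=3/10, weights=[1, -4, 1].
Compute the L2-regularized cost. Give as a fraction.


L2 sq norm = sum(w^2) = 18. J = 21 + 3/10 * 18 = 132/5.

132/5


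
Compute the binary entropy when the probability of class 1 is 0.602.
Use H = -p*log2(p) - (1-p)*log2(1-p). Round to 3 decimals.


H = -0.602*log2(0.602) - 0.398*log2(0.398) = 0.970.

0.970


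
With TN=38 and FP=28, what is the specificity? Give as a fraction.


Specificity = TN / (TN + FP) = 38 / 66 = 19/33.

19/33


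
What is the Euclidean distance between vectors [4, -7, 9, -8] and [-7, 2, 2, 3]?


d = sqrt(sum of squared differences). (4--7)^2=121, (-7-2)^2=81, (9-2)^2=49, (-8-3)^2=121. Sum = 372.

sqrt(372)


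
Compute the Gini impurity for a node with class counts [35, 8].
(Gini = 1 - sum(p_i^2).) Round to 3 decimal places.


Total = 43. Proportions: 35/43, 8/43. sum(p_i^2) = 0.6971. Gini = 1 - 0.6971 = 0.3029, which rounds to 0.303.

0.303
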